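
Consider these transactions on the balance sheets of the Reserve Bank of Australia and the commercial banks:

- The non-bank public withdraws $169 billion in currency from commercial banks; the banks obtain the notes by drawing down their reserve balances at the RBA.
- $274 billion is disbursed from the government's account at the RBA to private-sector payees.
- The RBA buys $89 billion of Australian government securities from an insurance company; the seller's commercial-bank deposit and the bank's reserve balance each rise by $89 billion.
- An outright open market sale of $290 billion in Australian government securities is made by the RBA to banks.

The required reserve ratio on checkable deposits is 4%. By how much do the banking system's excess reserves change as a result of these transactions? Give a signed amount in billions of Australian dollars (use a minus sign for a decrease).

-$103.76 billion

Currency withdrawal $169 billion: reserves −$169B, deposits −$169B.
Government spending $274 billion: reserves +$274B, deposits +$274B.
Asset purchase (from non-banks) $89 billion: reserves +$89B, deposits +$89B.
OMO sale (to banks) $290 billion: reserves −$290B, deposits 0.
Totals: Δreserves = −$96B, Δdeposits = +$194B.
Δrequired reserves = 4% × +$194B = +$7.76B.
Δexcess reserves = Δreserves − Δrequired = −$96B − (+$7.76B) = -$103.76 billion.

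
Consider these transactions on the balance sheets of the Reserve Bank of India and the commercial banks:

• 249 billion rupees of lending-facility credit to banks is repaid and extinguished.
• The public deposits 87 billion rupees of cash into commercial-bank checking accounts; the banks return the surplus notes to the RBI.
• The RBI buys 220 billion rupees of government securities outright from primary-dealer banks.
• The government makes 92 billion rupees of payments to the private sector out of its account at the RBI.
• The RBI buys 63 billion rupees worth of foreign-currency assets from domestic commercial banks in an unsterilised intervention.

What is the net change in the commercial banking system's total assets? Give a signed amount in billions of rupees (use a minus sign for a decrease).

Discount-window repayment 249 billion rupees: bank balance sheets shrink → −249B.
Currency deposit 87 billion rupees: bank balance sheets expand → +87B.
OMO purchase (from banks) 220 billion rupees: just an asset swap on bank balance sheets → 0.
Government spending 92 billion rupees: bank balance sheets expand → +92B.
FX purchase 63 billion rupees: just an asset swap on bank balance sheets → 0.
Net: −249 + 87 + 0 + 92 + 0 = -70 billion.

-70 billion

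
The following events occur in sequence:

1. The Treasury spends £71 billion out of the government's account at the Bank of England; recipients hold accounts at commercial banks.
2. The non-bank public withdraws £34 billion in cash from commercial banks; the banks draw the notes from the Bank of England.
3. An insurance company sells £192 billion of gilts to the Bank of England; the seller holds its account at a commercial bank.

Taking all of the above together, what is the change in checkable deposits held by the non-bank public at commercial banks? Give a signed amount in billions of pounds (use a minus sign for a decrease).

+£229 billion

Bank of England balance sheet:
  Assets:      Securities +£192B
  Liabilities: Bank reserves +£229B, Currency in circulation +£34B, Government deposits −£71B
Commercial banking system:
  Assets:      Reserves at CB +£229B
  Liabilities: Checkable deposits +£229B
So the change in checkable deposits held by the non-bank public at commercial banks is +£229 billion.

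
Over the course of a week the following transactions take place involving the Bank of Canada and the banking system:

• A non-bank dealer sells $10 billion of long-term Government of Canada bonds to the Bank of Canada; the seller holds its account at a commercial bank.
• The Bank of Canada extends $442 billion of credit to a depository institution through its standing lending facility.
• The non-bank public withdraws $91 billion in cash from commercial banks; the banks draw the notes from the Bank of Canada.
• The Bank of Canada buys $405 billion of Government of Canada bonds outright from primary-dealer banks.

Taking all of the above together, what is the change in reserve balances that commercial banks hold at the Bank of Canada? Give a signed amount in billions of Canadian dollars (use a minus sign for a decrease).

+$766 billion

Asset purchase (from non-banks) $10 billion: the Bank of Canada pays by crediting reserve accounts → +$10B.
Discount-window loan $442 billion: the loan is credited to the bank's reserve account → +$442B.
Currency withdrawal $91 billion: banks swap reserves for currency → −$91B.
OMO purchase (from banks) $405 billion: the Bank of Canada pays by crediting reserve accounts → +$405B.
Net: 10 + 442 − 91 + 405 = +$766 billion.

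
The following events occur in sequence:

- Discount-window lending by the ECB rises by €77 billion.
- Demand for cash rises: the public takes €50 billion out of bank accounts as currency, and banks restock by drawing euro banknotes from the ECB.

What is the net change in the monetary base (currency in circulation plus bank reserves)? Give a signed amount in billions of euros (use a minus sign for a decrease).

+€77 billion

ECB balance sheet:
  Assets:      Loans to banks +€77B
  Liabilities: Bank reserves +€27B, Currency in circulation +€50B
Commercial banking system:
  Assets:      Reserves at CB +€27B
  Liabilities: Checkable deposits −€50B, Borrowings from CB +€77B
Monetary base = currency + reserves: +€50B + (+€27B) = +€77 billion.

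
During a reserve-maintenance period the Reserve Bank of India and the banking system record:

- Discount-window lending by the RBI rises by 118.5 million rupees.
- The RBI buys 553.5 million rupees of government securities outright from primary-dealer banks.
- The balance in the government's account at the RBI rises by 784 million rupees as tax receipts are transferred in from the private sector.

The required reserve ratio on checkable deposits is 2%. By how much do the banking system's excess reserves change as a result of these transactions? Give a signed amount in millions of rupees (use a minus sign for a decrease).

Discount-window loan 118.5 million rupees: reserves +118.5M, deposits 0.
OMO purchase (from banks) 553.5 million rupees: reserves +553.5M, deposits 0.
Government account inflow 784 million rupees: reserves −784M, deposits −784M.
Totals: Δreserves = −112M, Δdeposits = −784M.
Δrequired reserves = 2% × −784M = −15.68M.
Δexcess reserves = Δreserves − Δrequired = −112M − (−15.68M) = -96.32 million.

-96.32 million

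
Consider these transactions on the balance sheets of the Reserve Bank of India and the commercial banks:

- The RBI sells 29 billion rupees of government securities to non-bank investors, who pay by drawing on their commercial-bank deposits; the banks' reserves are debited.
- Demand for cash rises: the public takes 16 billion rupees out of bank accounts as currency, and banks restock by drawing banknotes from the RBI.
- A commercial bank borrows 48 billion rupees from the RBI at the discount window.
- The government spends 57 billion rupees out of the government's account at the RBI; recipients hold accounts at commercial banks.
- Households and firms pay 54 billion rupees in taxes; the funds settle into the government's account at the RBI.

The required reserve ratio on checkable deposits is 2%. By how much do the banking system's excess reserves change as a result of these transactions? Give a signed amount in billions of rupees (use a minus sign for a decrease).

Asset sale (to non-banks) 29 billion rupees: reserves −29B, deposits −29B.
Currency withdrawal 16 billion rupees: reserves −16B, deposits −16B.
Discount-window loan 48 billion rupees: reserves +48B, deposits 0.
Government spending 57 billion rupees: reserves +57B, deposits +57B.
Government account inflow 54 billion rupees: reserves −54B, deposits −54B.
Totals: Δreserves = +6B, Δdeposits = −42B.
Δrequired reserves = 2% × −42B = −0.84B.
Δexcess reserves = Δreserves − Δrequired = +6B − (−0.84B) = +6.84 billion.

+6.84 billion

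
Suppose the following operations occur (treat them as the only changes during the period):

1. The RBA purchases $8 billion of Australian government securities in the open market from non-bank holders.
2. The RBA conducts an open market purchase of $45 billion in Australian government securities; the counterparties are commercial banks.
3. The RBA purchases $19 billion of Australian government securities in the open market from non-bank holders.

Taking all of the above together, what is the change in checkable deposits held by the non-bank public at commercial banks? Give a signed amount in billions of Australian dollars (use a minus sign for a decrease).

+$27 billion

Asset purchase (from non-banks) $8 billion: non-bank counterparties' bank balances rise → +$8B.
OMO purchase (from banks) $45 billion: the counterparty is a bank, so public deposits are unchanged → 0.
Asset purchase (from non-banks) $19 billion: non-bank counterparties' bank balances rise → +$19B.
Net: 8 + 0 + 19 = +$27 billion.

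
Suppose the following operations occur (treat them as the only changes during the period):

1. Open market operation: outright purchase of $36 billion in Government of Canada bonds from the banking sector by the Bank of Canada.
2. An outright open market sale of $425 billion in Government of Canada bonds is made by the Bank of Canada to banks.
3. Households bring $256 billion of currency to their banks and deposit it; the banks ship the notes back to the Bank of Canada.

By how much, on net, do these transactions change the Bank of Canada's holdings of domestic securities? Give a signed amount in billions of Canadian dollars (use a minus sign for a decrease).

-$389 billion

Bank of Canada balance sheet:
  Assets:      Securities −$389B
  Liabilities: Bank reserves −$133B, Currency in circulation −$256B
So the change in the Bank of Canada's holdings of domestic securities is -$389 billion.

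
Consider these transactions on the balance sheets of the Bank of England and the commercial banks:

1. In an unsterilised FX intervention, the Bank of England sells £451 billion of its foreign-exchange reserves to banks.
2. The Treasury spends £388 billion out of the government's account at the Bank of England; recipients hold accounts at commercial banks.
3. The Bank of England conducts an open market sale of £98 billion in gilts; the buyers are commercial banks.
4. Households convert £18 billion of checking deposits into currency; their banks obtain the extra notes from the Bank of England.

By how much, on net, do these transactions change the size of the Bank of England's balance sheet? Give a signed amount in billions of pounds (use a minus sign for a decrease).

Bank of England balance sheet:
  Assets:      Securities −£98B, Foreign assets −£451B
  Liabilities: Bank reserves −£179B, Currency in circulation +£18B, Government deposits −£388B
Commercial banking system:
  Assets:      Reserves at CB −£179B, Securities +£98B, Foreign assets +£451B
  Liabilities: Checkable deposits +£370B
Change in total Bank of England assets = -£549 billion.

-£549 billion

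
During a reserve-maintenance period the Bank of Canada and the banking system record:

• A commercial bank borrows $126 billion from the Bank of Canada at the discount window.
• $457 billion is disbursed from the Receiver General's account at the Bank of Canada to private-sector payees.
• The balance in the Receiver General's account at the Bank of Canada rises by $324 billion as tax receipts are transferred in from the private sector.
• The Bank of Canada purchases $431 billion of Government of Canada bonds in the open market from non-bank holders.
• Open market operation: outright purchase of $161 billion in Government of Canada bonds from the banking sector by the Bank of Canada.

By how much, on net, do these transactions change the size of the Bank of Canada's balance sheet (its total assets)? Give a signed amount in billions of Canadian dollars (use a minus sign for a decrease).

+$718 billion

Discount-window loan $126 billion: a Bank of Canada asset is acquired → +$126B.
Government spending $457 billion: only the composition of liabilities changes → 0.
Government account inflow $324 billion: only the composition of liabilities changes → 0.
Asset purchase (from non-banks) $431 billion: a Bank of Canada asset is acquired → +$431B.
OMO purchase (from banks) $161 billion: a Bank of Canada asset is acquired → +$161B.
Net: 126 + 0 + 0 + 431 + 161 = +$718 billion.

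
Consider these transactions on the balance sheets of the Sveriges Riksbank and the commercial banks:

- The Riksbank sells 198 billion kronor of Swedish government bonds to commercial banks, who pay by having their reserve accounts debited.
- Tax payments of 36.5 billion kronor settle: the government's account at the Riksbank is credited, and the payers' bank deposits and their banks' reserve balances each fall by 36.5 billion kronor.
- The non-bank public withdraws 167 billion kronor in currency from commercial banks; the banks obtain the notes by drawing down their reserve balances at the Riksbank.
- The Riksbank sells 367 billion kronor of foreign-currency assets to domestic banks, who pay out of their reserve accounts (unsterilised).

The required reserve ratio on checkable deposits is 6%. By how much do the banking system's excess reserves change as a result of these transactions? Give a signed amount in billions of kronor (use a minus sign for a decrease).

-756.29 billion

OMO sale (to banks) 198 billion kronor: reserves −198B, deposits 0.
Government account inflow 36.5 billion kronor: reserves −36.5B, deposits −36.5B.
Currency withdrawal 167 billion kronor: reserves −167B, deposits −167B.
FX sale 367 billion kronor: reserves −367B, deposits 0.
Totals: Δreserves = −768.5B, Δdeposits = −203.5B.
Δrequired reserves = 6% × −203.5B = −12.21B.
Δexcess reserves = Δreserves − Δrequired = −768.5B − (−12.21B) = -756.29 billion.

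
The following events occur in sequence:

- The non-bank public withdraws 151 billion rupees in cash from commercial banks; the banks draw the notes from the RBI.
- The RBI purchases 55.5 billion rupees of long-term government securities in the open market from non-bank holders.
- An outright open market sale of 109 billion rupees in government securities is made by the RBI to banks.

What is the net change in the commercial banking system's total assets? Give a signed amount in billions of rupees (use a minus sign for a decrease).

Currency withdrawal 151 billion rupees: bank balance sheets shrink → −151B.
Asset purchase (from non-banks) 55.5 billion rupees: bank balance sheets expand → +55.5B.
OMO sale (to banks) 109 billion rupees: just an asset swap on bank balance sheets → 0.
Net: −151 + 55.5 + 0 = -95.5 billion.

-95.5 billion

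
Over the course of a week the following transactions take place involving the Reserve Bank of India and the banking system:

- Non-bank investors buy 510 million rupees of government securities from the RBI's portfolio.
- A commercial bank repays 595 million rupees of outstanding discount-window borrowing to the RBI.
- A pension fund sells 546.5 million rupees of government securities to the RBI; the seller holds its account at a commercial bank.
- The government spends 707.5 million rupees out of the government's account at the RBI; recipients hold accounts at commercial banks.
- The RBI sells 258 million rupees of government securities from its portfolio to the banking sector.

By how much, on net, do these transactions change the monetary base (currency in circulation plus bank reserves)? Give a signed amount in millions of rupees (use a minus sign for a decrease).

-109 million

RBI balance sheet:
  Assets:      Securities −221.5M, Loans to banks −595M
  Liabilities: Bank reserves −109M, Government deposits −707.5M
Commercial banking system:
  Assets:      Reserves at CB −109M, Securities +258M
  Liabilities: Checkable deposits +744M, Borrowings from CB −595M
Monetary base = currency + reserves: 0 + (−109M) = -109 million.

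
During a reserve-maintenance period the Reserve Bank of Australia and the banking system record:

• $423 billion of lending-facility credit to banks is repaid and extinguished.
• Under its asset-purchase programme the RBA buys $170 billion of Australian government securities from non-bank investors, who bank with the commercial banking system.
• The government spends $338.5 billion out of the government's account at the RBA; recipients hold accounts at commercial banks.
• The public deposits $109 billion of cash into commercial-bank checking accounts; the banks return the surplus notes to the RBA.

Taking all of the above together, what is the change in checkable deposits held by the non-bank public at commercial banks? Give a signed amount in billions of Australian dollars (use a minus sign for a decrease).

+$617.5 billion

Discount-window repayment $423 billion: the counterparty is a bank, so public deposits are unchanged → 0.
Asset purchase (from non-banks) $170 billion: non-bank counterparties' bank balances rise → +$170B.
Government spending $338.5 billion: non-bank counterparties' bank balances rise → +$338.5B.
Currency deposit $109 billion: non-bank counterparties' bank balances rise → +$109B.
Net: 0 + 170 + 338.5 + 109 = +$617.5 billion.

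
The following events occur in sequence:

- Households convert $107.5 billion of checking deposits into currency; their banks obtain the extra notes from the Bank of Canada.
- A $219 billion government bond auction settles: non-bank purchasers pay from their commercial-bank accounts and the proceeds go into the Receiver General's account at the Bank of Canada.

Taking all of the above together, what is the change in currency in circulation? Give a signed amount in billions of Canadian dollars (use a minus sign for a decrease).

+$107.5 billion

Currency withdrawal $107.5 billion: notes leave the central bank → +$107.5B.
Government account inflow $219 billion: no currency enters or leaves circulation → 0.
Net: 107.5 + 0 = +$107.5 billion.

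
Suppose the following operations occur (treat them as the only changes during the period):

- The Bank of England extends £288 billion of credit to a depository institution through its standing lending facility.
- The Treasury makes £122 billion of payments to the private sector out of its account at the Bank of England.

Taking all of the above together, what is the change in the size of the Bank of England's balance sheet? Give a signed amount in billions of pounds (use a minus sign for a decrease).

+£288 billion

Discount-window loan £288 billion: a Bank of England asset is acquired → +£288B.
Government spending £122 billion: only the composition of liabilities changes → 0.
Net: 288 + 0 = +£288 billion.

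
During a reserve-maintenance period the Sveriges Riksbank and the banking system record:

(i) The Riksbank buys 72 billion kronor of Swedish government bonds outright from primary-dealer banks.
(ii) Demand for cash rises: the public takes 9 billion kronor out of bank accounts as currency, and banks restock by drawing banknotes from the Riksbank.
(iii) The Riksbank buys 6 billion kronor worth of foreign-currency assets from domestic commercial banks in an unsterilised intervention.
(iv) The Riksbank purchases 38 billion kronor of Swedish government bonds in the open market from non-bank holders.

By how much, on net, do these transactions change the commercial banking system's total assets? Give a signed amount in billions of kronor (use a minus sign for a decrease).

+29 billion

OMO purchase (from banks) 72 billion kronor: just an asset swap on bank balance sheets → 0.
Currency withdrawal 9 billion kronor: bank balance sheets shrink → −9B.
FX purchase 6 billion kronor: just an asset swap on bank balance sheets → 0.
Asset purchase (from non-banks) 38 billion kronor: bank balance sheets expand → +38B.
Net: 0 − 9 + 0 + 38 = +29 billion.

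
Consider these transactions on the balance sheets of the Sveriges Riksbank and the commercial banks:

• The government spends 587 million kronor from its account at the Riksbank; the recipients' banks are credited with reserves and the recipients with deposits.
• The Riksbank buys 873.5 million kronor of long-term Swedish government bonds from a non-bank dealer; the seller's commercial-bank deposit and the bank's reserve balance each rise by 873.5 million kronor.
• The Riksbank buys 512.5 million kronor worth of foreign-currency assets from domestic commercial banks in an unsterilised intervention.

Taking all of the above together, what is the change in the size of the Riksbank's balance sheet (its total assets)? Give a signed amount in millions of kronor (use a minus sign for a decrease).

+1386 million

Riksbank balance sheet:
  Assets:      Securities +873.5M, Foreign assets +512.5M
  Liabilities: Bank reserves +1973M, Government deposits −587M
Commercial banking system:
  Assets:      Reserves at CB +1973M, Foreign assets −512.5M
  Liabilities: Checkable deposits +1460.5M
Change in total Riksbank assets = +1386 million.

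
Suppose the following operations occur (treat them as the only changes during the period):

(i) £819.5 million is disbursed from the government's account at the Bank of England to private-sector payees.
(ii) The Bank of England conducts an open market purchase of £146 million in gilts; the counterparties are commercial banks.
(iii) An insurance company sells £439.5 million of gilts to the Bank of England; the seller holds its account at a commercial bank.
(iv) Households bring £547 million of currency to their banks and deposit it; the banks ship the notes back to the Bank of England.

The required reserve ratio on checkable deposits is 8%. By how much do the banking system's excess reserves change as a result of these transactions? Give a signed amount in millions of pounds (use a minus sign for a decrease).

+£1807.52 million

Government spending £819.5 million: reserves +£819.5M, deposits +£819.5M.
OMO purchase (from banks) £146 million: reserves +£146M, deposits 0.
Asset purchase (from non-banks) £439.5 million: reserves +£439.5M, deposits +£439.5M.
Currency deposit £547 million: reserves +£547M, deposits +£547M.
Totals: Δreserves = +£1952M, Δdeposits = +£1806M.
Δrequired reserves = 8% × +£1806M = +£144.48M.
Δexcess reserves = Δreserves − Δrequired = +£1952M − (+£144.48M) = +£1807.52 million.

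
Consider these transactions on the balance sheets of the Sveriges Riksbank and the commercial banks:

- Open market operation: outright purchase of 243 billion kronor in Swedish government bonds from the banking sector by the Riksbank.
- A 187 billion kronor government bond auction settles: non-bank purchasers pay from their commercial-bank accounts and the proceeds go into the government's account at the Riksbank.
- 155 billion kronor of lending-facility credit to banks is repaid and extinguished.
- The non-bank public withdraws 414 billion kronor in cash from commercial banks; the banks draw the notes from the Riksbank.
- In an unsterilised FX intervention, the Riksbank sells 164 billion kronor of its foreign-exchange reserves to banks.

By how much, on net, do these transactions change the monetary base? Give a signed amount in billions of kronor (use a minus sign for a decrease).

-263 billion

Riksbank balance sheet:
  Assets:      Securities +243B, Loans to banks −155B, Foreign assets −164B
  Liabilities: Bank reserves −677B, Currency in circulation +414B, Government deposits +187B
Commercial banking system:
  Assets:      Reserves at CB −677B, Securities −243B, Foreign assets +164B
  Liabilities: Checkable deposits −601B, Borrowings from CB −155B
Monetary base = currency + reserves: +414B + (−677B) = -263 billion.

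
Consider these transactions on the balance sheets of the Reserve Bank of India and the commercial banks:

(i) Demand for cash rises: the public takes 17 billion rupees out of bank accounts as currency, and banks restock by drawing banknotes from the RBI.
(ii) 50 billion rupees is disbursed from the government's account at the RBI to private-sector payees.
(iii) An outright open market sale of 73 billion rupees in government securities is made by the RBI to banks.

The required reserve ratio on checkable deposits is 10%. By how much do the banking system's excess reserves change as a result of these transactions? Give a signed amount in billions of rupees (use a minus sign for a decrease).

-43.3 billion

Currency withdrawal 17 billion rupees: reserves −17B, deposits −17B.
Government spending 50 billion rupees: reserves +50B, deposits +50B.
OMO sale (to banks) 73 billion rupees: reserves −73B, deposits 0.
Totals: Δreserves = −40B, Δdeposits = +33B.
Δrequired reserves = 10% × +33B = +3.3B.
Δexcess reserves = Δreserves − Δrequired = −40B − (+3.3B) = -43.3 billion.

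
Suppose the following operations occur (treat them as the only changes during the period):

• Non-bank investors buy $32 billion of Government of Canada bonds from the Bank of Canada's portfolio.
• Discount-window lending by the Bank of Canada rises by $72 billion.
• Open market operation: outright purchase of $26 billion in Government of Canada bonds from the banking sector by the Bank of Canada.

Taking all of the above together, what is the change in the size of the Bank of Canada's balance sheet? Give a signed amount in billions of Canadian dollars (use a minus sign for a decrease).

Bank of Canada balance sheet:
  Assets:      Securities −$6B, Loans to banks +$72B
  Liabilities: Bank reserves +$66B
Commercial banking system:
  Assets:      Reserves at CB +$66B, Securities −$26B
  Liabilities: Checkable deposits −$32B, Borrowings from CB +$72B
Change in total Bank of Canada assets = +$66 billion.

+$66 billion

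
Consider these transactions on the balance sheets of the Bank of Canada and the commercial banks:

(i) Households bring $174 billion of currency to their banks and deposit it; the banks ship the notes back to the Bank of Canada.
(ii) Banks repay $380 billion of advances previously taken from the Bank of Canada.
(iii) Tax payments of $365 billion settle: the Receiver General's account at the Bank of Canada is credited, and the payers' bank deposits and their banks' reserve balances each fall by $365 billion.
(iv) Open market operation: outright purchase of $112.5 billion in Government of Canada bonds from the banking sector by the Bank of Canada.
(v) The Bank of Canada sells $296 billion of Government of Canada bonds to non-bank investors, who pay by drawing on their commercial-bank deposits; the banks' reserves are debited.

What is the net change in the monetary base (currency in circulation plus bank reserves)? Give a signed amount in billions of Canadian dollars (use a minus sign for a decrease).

Bank of Canada balance sheet:
  Assets:      Securities −$183.5B, Loans to banks −$380B
  Liabilities: Bank reserves −$754.5B, Currency in circulation −$174B, Government deposits +$365B
Commercial banking system:
  Assets:      Reserves at CB −$754.5B, Securities −$112.5B
  Liabilities: Checkable deposits −$487B, Borrowings from CB −$380B
Monetary base = currency + reserves: −$174B + (−$754.5B) = -$928.5 billion.

-$928.5 billion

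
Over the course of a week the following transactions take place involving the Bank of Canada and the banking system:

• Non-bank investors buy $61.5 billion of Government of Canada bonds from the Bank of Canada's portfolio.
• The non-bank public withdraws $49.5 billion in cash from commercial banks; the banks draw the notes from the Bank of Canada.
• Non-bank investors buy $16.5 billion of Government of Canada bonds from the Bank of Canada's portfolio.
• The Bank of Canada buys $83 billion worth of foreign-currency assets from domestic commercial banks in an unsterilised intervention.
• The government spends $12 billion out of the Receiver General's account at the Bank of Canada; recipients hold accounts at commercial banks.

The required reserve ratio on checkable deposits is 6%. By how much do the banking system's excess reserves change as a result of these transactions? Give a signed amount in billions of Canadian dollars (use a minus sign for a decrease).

Asset sale (to non-banks) $61.5 billion: reserves −$61.5B, deposits −$61.5B.
Currency withdrawal $49.5 billion: reserves −$49.5B, deposits −$49.5B.
Asset sale (to non-banks) $16.5 billion: reserves −$16.5B, deposits −$16.5B.
FX purchase $83 billion: reserves +$83B, deposits 0.
Government spending $12 billion: reserves +$12B, deposits +$12B.
Totals: Δreserves = −$32.5B, Δdeposits = −$115.5B.
Δrequired reserves = 6% × −$115.5B = −$6.93B.
Δexcess reserves = Δreserves − Δrequired = −$32.5B − (−$6.93B) = -$25.57 billion.

-$25.57 billion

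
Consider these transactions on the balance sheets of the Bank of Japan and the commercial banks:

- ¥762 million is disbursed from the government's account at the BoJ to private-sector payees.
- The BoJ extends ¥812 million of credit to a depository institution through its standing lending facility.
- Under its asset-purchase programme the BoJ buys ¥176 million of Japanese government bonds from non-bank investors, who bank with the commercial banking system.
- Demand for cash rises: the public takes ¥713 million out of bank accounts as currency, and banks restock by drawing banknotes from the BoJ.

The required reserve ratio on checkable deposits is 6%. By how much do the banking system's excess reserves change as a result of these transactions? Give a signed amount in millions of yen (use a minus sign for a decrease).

+¥1023.5 million

Government spending ¥762 million: reserves +¥762M, deposits +¥762M.
Discount-window loan ¥812 million: reserves +¥812M, deposits 0.
Asset purchase (from non-banks) ¥176 million: reserves +¥176M, deposits +¥176M.
Currency withdrawal ¥713 million: reserves −¥713M, deposits −¥713M.
Totals: Δreserves = +¥1037M, Δdeposits = +¥225M.
Δrequired reserves = 6% × +¥225M = +¥13.5M.
Δexcess reserves = Δreserves − Δrequired = +¥1037M − (+¥13.5M) = +¥1023.5 million.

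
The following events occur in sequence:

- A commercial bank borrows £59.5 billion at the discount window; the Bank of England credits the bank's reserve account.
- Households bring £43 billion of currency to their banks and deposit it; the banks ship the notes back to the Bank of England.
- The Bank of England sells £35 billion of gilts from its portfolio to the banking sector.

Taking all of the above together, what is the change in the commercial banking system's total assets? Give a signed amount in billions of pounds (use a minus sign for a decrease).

+£102.5 billion

Discount-window loan £59.5 billion: bank balance sheets expand → +£59.5B.
Currency deposit £43 billion: bank balance sheets expand → +£43B.
OMO sale (to banks) £35 billion: just an asset swap on bank balance sheets → 0.
Net: 59.5 + 43 + 0 = +£102.5 billion.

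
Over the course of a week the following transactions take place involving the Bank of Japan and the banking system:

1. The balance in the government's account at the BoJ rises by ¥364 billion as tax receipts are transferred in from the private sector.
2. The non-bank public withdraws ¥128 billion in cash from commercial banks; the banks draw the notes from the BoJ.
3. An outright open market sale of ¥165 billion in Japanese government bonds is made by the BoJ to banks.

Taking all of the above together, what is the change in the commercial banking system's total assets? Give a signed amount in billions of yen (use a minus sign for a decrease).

Government account inflow ¥364 billion: bank balance sheets shrink → −¥364B.
Currency withdrawal ¥128 billion: bank balance sheets shrink → −¥128B.
OMO sale (to banks) ¥165 billion: just an asset swap on bank balance sheets → 0.
Net: −364 − 128 + 0 = -¥492 billion.

-¥492 billion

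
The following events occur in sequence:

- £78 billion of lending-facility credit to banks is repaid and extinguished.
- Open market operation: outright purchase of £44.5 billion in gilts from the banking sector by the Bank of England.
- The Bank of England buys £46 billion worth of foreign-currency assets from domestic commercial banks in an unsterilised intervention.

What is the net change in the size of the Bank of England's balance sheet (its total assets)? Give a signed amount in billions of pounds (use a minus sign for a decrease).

+£12.5 billion

Discount-window repayment £78 billion: a Bank of England asset is shed → −£78B.
OMO purchase (from banks) £44.5 billion: a Bank of England asset is acquired → +£44.5B.
FX purchase £46 billion: a Bank of England asset is acquired → +£46B.
Net: −78 + 44.5 + 46 = +£12.5 billion.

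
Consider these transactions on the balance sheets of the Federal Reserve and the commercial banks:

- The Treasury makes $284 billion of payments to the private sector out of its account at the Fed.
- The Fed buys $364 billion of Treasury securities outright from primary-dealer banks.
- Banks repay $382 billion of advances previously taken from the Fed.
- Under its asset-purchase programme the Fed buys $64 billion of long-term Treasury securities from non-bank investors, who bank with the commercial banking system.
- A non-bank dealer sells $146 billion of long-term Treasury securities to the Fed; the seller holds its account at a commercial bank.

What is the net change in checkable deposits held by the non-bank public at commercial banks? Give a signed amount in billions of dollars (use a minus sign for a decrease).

Government spending $284 billion: non-bank counterparties' bank balances rise → +$284B.
OMO purchase (from banks) $364 billion: the counterparty is a bank, so public deposits are unchanged → 0.
Discount-window repayment $382 billion: the counterparty is a bank, so public deposits are unchanged → 0.
Asset purchase (from non-banks) $64 billion: non-bank counterparties' bank balances rise → +$64B.
Asset purchase (from non-banks) $146 billion: non-bank counterparties' bank balances rise → +$146B.
Net: 284 + 0 + 0 + 64 + 146 = +$494 billion.

+$494 billion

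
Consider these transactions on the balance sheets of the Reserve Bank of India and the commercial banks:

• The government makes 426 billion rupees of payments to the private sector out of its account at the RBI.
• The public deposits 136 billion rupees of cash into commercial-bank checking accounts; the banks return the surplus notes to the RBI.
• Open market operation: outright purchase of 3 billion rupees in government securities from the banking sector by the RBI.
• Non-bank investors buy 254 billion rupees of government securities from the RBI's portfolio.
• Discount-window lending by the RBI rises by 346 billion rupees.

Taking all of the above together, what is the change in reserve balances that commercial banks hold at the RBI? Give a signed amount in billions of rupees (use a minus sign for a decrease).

RBI balance sheet:
  Assets:      Securities −251B, Loans to banks +346B
  Liabilities: Bank reserves +657B, Currency in circulation −136B, Government deposits −426B
So the change in reserve balances that commercial banks hold at the RBI is +657 billion.

+657 billion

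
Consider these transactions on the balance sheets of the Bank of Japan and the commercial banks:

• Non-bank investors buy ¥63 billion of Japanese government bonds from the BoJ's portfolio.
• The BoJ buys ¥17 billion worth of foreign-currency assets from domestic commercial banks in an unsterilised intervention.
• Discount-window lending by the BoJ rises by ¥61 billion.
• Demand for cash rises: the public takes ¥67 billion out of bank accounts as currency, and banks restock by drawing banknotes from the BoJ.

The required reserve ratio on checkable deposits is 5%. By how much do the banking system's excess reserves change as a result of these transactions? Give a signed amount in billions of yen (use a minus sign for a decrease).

-¥45.5 billion

Asset sale (to non-banks) ¥63 billion: reserves −¥63B, deposits −¥63B.
FX purchase ¥17 billion: reserves +¥17B, deposits 0.
Discount-window loan ¥61 billion: reserves +¥61B, deposits 0.
Currency withdrawal ¥67 billion: reserves −¥67B, deposits −¥67B.
Totals: Δreserves = −¥52B, Δdeposits = −¥130B.
Δrequired reserves = 5% × −¥130B = −¥6.5B.
Δexcess reserves = Δreserves − Δrequired = −¥52B − (−¥6.5B) = -¥45.5 billion.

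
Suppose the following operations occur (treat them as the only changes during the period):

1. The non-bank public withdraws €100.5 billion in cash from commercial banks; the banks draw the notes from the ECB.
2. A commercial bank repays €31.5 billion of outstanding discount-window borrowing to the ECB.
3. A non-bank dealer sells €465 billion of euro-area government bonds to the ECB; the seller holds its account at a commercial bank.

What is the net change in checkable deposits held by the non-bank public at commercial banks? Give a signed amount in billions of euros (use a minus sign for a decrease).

Currency withdrawal €100.5 billion: non-bank counterparties' bank balances fall → −€100.5B.
Discount-window repayment €31.5 billion: the counterparty is a bank, so public deposits are unchanged → 0.
Asset purchase (from non-banks) €465 billion: non-bank counterparties' bank balances rise → +€465B.
Net: −100.5 + 0 + 465 = +€364.5 billion.

+€364.5 billion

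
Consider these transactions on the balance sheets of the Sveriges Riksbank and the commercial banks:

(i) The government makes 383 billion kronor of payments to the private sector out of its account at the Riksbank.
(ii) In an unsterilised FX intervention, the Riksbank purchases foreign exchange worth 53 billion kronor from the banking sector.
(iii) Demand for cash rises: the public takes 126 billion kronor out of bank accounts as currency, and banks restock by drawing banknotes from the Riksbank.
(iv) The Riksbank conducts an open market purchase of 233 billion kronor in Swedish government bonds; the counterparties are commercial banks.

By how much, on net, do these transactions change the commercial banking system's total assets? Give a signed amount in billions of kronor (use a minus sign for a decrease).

+257 billion

Riksbank balance sheet:
  Assets:      Securities +233B, Foreign assets +53B
  Liabilities: Bank reserves +543B, Currency in circulation +126B, Government deposits −383B
Commercial banking system:
  Assets:      Reserves at CB +543B, Securities −233B, Foreign assets −53B
  Liabilities: Checkable deposits +257B
Change in total bank assets = +257 billion.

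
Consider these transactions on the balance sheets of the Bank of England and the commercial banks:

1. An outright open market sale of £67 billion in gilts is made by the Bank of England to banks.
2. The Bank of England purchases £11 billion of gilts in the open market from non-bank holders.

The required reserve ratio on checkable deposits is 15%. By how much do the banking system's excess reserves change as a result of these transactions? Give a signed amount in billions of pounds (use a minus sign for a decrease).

-£57.65 billion

OMO sale (to banks) £67 billion: reserves −£67B, deposits 0.
Asset purchase (from non-banks) £11 billion: reserves +£11B, deposits +£11B.
Totals: Δreserves = −£56B, Δdeposits = +£11B.
Δrequired reserves = 15% × +£11B = +£1.65B.
Δexcess reserves = Δreserves − Δrequired = −£56B − (+£1.65B) = -£57.65 billion.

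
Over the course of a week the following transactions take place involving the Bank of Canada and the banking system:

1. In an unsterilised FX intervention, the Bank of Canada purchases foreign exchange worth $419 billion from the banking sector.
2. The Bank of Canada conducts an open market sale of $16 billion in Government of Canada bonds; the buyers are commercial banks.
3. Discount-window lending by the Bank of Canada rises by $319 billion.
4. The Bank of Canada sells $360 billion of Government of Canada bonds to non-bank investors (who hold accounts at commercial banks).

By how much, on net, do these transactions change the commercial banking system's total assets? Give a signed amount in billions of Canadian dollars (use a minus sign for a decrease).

-$41 billion

Bank of Canada balance sheet:
  Assets:      Securities −$376B, Loans to banks +$319B, Foreign assets +$419B
  Liabilities: Bank reserves +$362B
Commercial banking system:
  Assets:      Reserves at CB +$362B, Securities +$16B, Foreign assets −$419B
  Liabilities: Checkable deposits −$360B, Borrowings from CB +$319B
Change in total bank assets = -$41 billion.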